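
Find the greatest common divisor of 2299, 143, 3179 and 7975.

gcd(2299, 143): 2299 = 16·143 + 11; 143 = 13·11 + 0 → 11
gcd(11, 3179): 3179 = 289·11 + 0 → 11
gcd(11, 7975): 7975 = 725·11 + 0 → 11

11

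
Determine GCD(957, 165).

957 = 3 · 11 · 29
165 = 3 · 5 · 11
Common: 3 · 11 = 33

33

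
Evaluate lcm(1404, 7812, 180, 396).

16756740

lcm(1404, 7812) = 1404·7812/gcd = 10968048/36 = 304668
lcm(304668, 180) = 304668·180/gcd = 54840240/36 = 1523340
lcm(1523340, 396) = 1523340·396/gcd = 603242640/36 = 16756740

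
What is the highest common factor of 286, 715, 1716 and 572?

286 = 2 · 11 · 13; 715 = 5 · 11 · 13; 1716 = 2² · 3 · 11 · 13; 572 = 2² · 11 · 13
gcd takes min exponent of each prime: 11 · 13 = 143

143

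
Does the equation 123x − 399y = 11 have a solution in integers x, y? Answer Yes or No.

gcd(123, 399): 399 = 3·123 + 30; 123 = 4·30 + 3; 30 = 10·3 + 0 → 3
3 does not divide 11, so a solution does not exist.

No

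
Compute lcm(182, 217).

5642

182 = 2 · 7 · 13; 217 = 7 · 31
max exponents: 2 · 7 · 13 · 31 = 5642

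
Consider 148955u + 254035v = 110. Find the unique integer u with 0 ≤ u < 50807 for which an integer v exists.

15245

gcd(148955, 254035) = 5 (Euclid: 254035 = 1·148955 + 105080; 148955 = 1·105080 + 43875; 105080 = 2·43875 + 17330; 43875 = 2·17330 + 9215; 17330 = 1·9215 + 8115; 9215 = 1·8115 + 1100; 8115 = 7·1100 + 415; 1100 = 2·415 + 270; 415 = 1·270 + 145; 270 = 1·145 + 125; 145 = 1·125 + 20; 125 = 6·20 + 5; 20 = 4·5 + 0), and 5 | 110.
Extended Euclid: 148955·(12240) + 254035·(-7177) = 5. Scale by 22: u₀ = 269280.
General solution u = u₀ + 50807t; reducing mod 50807 gives u = 15245 (and v = -8939).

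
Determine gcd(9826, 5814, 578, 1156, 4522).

gcd(9826, 5814): 9826 = 1·5814 + 4012; 5814 = 1·4012 + 1802; 4012 = 2·1802 + 408; 1802 = 4·408 + 170; 408 = 2·170 + 68; 170 = 2·68 + 34; 68 = 2·34 + 0 → 34
gcd(34, 578): 578 = 17·34 + 0 → 34
gcd(34, 1156): 1156 = 34·34 + 0 → 34
gcd(34, 4522): 4522 = 133·34 + 0 → 34

34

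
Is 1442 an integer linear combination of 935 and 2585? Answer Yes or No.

No

gcd(935, 2585): 2585 = 2·935 + 715; 935 = 1·715 + 220; 715 = 3·220 + 55; 220 = 4·55 + 0 → 55
55 does not divide 1442, so a solution does not exist.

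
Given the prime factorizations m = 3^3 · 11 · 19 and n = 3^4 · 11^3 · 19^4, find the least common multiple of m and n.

max exponent per prime: 3^4 · 11^3 · 19^4 = 14050037331

14050037331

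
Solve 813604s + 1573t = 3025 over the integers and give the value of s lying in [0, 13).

4

Euclid: 813604 = 517·1573 + 363; 1573 = 4·363 + 121; 363 = 3·121 + 0 → gcd = 121; 3025 = 121·25.
Back-substitution yields 813604·(-4) + 1573·(2069) = 121, so one solution is s = -4·25 = -100, t = 2069·25 = 51725.
Solutions in s differ by 1573/121 = 13; the one in [0, 13) is -100 mod 13 = 4.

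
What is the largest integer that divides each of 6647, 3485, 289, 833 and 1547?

6647 = 17² · 23; 3485 = 5 · 17 · 41; 289 = 17²; 833 = 7² · 17; 1547 = 7 · 13 · 17
gcd takes min exponent of each prime: 17 = 17

17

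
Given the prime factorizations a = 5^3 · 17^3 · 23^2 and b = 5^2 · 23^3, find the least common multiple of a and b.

7472058875

max exponent per prime: 5^3 · 17^3 · 23^3 = 7472058875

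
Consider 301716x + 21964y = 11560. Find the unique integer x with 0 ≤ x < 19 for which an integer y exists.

17

gcd(301716, 21964) = 1156 (Euclid: 301716 = 13·21964 + 16184; 21964 = 1·16184 + 5780; 16184 = 2·5780 + 4624; 5780 = 1·4624 + 1156; 4624 = 4·1156 + 0), and 1156 | 11560.
Extended Euclid: 301716·(-4) + 21964·(55) = 1156. Scale by 10: x₀ = -40.
General solution x = x₀ + 19t; reducing mod 19 gives x = 17 (and y = -233).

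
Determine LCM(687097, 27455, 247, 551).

12907117145

lcm(687097, 27455) = 687097·27455/gcd = 18864248135/19 = 992855165
lcm(992855165, 247) = 992855165·247/gcd = 245235225755/19 = 12907117145
lcm(12907117145, 551) = 12907117145·551/gcd = 7111821546895/551 = 12907117145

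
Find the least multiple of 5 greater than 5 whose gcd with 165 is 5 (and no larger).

165 = 5·33. Any a with gcd(a, 165) = 5 is a multiple of 5, say 5s, with s coprime to 33.
Need s > 5/5, so s ≥ 2. First s ≥ 2 with gcd(s, 33) = 1 is s = 2. Thus a = 5·2 = 10.

10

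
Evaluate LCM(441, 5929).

53361

gcd first: 5929 = 13·441 + 196; 441 = 2·196 + 49; 196 = 4·49 + 0 → gcd = 49
lcm = 441·5929/gcd = 2614689/49 = 53361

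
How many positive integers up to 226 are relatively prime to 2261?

Prime factors of 2261: 7, 17, 19. Count integers ≤ 226 divisible by none of them.
By inclusion–exclusion: 226 − ⌊226/7⌋ − ⌊226/17⌋ − ⌊226/19⌋ + ⌊226/119⌋ + ⌊226/133⌋ + ⌊226/323⌋ − ⌊226/2261⌋ = 172.

172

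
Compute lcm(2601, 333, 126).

lcm(2601, 333) = 2601·333/gcd = 866133/9 = 96237
lcm(96237, 126) = 96237·126/gcd = 12125862/9 = 1347318

1347318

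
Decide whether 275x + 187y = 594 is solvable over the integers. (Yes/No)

Yes

By Bézout, 275x + 187y = 594 has integer solutions iff gcd(275, 187) | 594.
Euclid: 275 = 1·187 + 88; 187 = 2·88 + 11; 88 = 8·11 + 0. gcd = 11; 594 mod 11 = 0. Yes.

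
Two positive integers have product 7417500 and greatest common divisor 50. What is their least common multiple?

Since gcd(a,b)·lcm(a,b) = ab, lcm = 7417500/50 = 148350.

148350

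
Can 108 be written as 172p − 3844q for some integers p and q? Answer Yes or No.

gcd(172, 3844): 3844 = 22·172 + 60; 172 = 2·60 + 52; 60 = 1·52 + 8; 52 = 6·8 + 4; 8 = 2·4 + 0 → 4
4 divides 108, so a solution exists.

Yes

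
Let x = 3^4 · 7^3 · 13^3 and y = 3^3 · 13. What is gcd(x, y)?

min exponent per shared prime: 3^3 · 13 = 351

351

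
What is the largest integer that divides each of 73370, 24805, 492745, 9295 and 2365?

55

gcd(73370, 24805): 73370 = 2·24805 + 23760; 24805 = 1·23760 + 1045; 23760 = 22·1045 + 770; 1045 = 1·770 + 275; 770 = 2·275 + 220; 275 = 1·220 + 55; 220 = 4·55 + 0 → 55
gcd(55, 492745): 492745 = 8959·55 + 0 → 55
gcd(55, 9295): 9295 = 169·55 + 0 → 55
gcd(55, 2365): 2365 = 43·55 + 0 → 55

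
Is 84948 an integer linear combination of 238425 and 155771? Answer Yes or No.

No

gcd(238425, 155771): 238425 = 1·155771 + 82654; 155771 = 1·82654 + 73117; 82654 = 1·73117 + 9537; 73117 = 7·9537 + 6358; 9537 = 1·6358 + 3179; 6358 = 2·3179 + 0 → 3179
3179 does not divide 84948, so a solution does not exist.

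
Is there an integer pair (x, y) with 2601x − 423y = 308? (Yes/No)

By Bézout, 2601x − 423y = 308 has integer solutions iff gcd(2601, 423) | 308.
Euclid: 2601 = 6·423 + 63; 423 = 6·63 + 45; 63 = 1·45 + 18; 45 = 2·18 + 9; 18 = 2·9 + 0. gcd = 9; 308 mod 9 = 2. No.

No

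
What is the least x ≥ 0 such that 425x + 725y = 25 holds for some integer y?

gcd(425, 725) = 25 (Euclid: 725 = 1·425 + 300; 425 = 1·300 + 125; 300 = 2·125 + 50; 125 = 2·50 + 25; 50 = 2·25 + 0), and 25 | 25.
Extended Euclid: 425·(12) + 725·(-7) = 25. Scale by 1: x₀ = 12.
General solution x = x₀ + 29t; reducing mod 29 gives x = 12 (and y = -7).

12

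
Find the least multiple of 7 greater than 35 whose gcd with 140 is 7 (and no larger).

49

gcd(x, 140) = 7 forces 7 | x; write x = 7s. Then gcd(7s, 7·20) = 7·gcd(s, 20), so need gcd(s, 20) = 1.
7s > 35 gives s ≥ 6. The least s ≥ 6 coprime to 20 is 7, so x = 7·7 = 49.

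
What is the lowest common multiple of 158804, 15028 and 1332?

lcm(158804, 15028) = 158804·15028/gcd = 2386506512/4 = 596626628
lcm(596626628, 1332) = 596626628·1332/gcd = 794706668496/148 = 5369639652

5369639652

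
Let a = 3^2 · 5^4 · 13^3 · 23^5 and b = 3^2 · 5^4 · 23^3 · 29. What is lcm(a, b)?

2306692808769375

max exponent per prime: 3^2 · 5^4 · 13^3 · 23^5 · 29 = 2306692808769375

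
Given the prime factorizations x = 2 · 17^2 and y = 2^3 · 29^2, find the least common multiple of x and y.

max exponent per prime: 2^3 · 17^2 · 29^2 = 1944392

1944392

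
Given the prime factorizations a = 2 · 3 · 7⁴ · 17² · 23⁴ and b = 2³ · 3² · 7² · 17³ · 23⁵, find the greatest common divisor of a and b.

23776970406

min exponent per shared prime: 2 · 3 · 7² · 17² · 23⁴ = 23776970406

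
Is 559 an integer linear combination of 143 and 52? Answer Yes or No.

gcd(143, 52): 143 = 2·52 + 39; 52 = 1·39 + 13; 39 = 3·13 + 0 → 13
13 divides 559, so a solution exists.

Yes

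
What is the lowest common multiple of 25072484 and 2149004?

46609747756

25072484 = 2² · 17² · 23² · 41; 2149004 = 2² · 11 · 13² · 17²
max exponents: 2² · 11 · 13² · 17² · 23² · 41 = 46609747756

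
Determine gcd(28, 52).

4

28 = 2² · 7
52 = 2² · 13
Common: 2² = 4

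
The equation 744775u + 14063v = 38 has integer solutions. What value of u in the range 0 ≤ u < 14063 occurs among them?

12517

Euclid: 744775 = 52·14063 + 13499; 14063 = 1·13499 + 564; 13499 = 23·564 + 527; 564 = 1·527 + 37; 527 = 14·37 + 9; 37 = 4·9 + 1; 9 = 9·1 + 0 → gcd = 1; 38 = 1·38.
Back-substitution yields 744775·(-1521) + 14063·(80552) = 1, so one solution is u = -1521·38 = -57798, v = 80552·38 = 3060976.
Solutions in u differ by 14063/1 = 14063; the one in [0, 14063) is -57798 mod 14063 = 12517.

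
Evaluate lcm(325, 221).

gcd first: 325 = 1·221 + 104; 221 = 2·104 + 13; 104 = 8·13 + 0 → gcd = 13
lcm = 325·221/gcd = 71825/13 = 5525

5525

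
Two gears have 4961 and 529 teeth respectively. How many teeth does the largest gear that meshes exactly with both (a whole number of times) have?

4961 = 11² · 41
529 = 23²
Common: 1 = 1

1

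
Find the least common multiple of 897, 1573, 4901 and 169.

897 = 3 · 13 · 23; 1573 = 11² · 13; 4901 = 13² · 29; 169 = 13²
lcm takes max exponent of each prime: 3 · 11² · 13² · 23 · 29 = 40918449

40918449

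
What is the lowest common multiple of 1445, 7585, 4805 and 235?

1445 = 5 · 17²; 7585 = 5 · 37 · 41; 4805 = 5 · 31²; 235 = 5 · 47
lcm takes max exponent of each prime: 5 · 17² · 31² · 37 · 41 · 47 = 99008999855

99008999855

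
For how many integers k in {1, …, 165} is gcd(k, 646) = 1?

646 = 2·17·19. Inclusion–exclusion on these primes:
165 − ⌊165/2⌋ − ⌊165/17⌋ − ⌊165/19⌋ + ⌊165/34⌋ + ⌊165/38⌋ + ⌊165/323⌋ − ⌊165/646⌋ = 74

74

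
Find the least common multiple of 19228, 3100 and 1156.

4306591300

19228 = 2² · 11 · 19 · 23; 3100 = 2² · 5² · 31; 1156 = 2² · 17²
lcm takes max exponent of each prime: 2² · 5² · 11 · 17² · 19 · 23 · 31 = 4306591300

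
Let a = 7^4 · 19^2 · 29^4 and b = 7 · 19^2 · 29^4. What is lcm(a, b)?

613043586841

max exponent per prime: 7^4 · 19^2 · 29^4 = 613043586841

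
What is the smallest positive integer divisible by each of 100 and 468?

100 = 2² · 5²; 468 = 2² · 3² · 13
max exponents: 2² · 3² · 5² · 13 = 11700

11700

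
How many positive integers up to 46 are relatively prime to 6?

Prime factors of 6: 2, 3. Count integers ≤ 46 divisible by none of them.
By inclusion–exclusion: 46 − ⌊46/2⌋ − ⌊46/3⌋ + ⌊46/6⌋ = 15.

15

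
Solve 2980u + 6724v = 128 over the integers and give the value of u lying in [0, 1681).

1135

Reduce mod 6724: 2980u ≡ 128 (mod 6724). With g = gcd(2980, 6724) = 4 dividing 128, divide through: 745u ≡ 32 (mod 1681).
Since gcd(745, 1681) = 1, u ≡ 32·(745)⁻¹ ≡ 1135 (mod 1681). Smallest non-negative: 1135.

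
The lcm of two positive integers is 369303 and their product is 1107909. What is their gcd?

gcd·lcm = product, so gcd = 1107909/369303 = 3.

3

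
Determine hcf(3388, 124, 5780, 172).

gcd(3388, 124): 3388 = 27·124 + 40; 124 = 3·40 + 4; 40 = 10·4 + 0 → 4
gcd(4, 5780): 5780 = 1445·4 + 0 → 4
gcd(4, 172): 172 = 43·4 + 0 → 4

4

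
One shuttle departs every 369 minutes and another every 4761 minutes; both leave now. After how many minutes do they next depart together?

195201

369 = 3² · 41; 4761 = 3² · 23²
max exponents: 3² · 23² · 41 = 195201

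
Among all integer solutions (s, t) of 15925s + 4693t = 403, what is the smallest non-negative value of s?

Euclid: 15925 = 3·4693 + 1846; 4693 = 2·1846 + 1001; 1846 = 1·1001 + 845; 1001 = 1·845 + 156; 845 = 5·156 + 65; 156 = 2·65 + 26; 65 = 2·26 + 13; 26 = 2·13 + 0 → gcd = 13; 403 = 13·31.
Back-substitution yields 15925·(150) + 4693·(-509) = 13, so one solution is s = 150·31 = 4650, t = -509·31 = -15779.
Solutions in s differ by 4693/13 = 361; the one in [0, 361) is 4650 mod 361 = 318.

318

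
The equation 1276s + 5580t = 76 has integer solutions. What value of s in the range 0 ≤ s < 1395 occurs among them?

gcd(1276, 5580) = 4 (Euclid: 5580 = 4·1276 + 476; 1276 = 2·476 + 324; 476 = 1·324 + 152; 324 = 2·152 + 20; 152 = 7·20 + 12; 20 = 1·12 + 8; 12 = 1·8 + 4; 8 = 2·4 + 0), and 4 | 76.
Extended Euclid: 1276·(-551) + 5580·(126) = 4. Scale by 19: s₀ = -10469.
General solution s = s₀ + 1395k; reducing mod 1395 gives s = 691 (and t = -158).

691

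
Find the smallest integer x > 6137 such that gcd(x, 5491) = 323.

6460

gcd(x, 5491) = 323 forces 323 | x; write x = 323s. Then gcd(323s, 323·17) = 323·gcd(s, 17), so need gcd(s, 17) = 1.
323s > 6137 gives s ≥ 20. The least s ≥ 20 coprime to 17 is 20, so x = 323·20 = 6460.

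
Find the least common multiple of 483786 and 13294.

11127078

483786 = 2 · 3³ · 17² · 31; 13294 = 2 · 17² · 23
max exponents: 2 · 3³ · 17² · 23 · 31 = 11127078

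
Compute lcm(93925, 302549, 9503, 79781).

1995998953975

lcm(93925, 302549) = 93925·302549/gcd = 28416914825/221 = 128583325
lcm(128583325, 9503) = 128583325·9503/gcd = 1221927337475/221 = 5529082975
lcm(5529082975, 79781) = 5529082975·79781/gcd = 441115768828475/221 = 1995998953975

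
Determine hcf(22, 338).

Euclid: 338 = 15·22 + 8; 22 = 2·8 + 6; 8 = 1·6 + 2; 6 = 3·2 + 0. Last nonzero remainder: 2.

2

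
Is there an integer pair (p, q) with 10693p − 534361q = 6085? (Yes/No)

No

gcd(10693, 534361): 534361 = 49·10693 + 10404; 10693 = 1·10404 + 289; 10404 = 36·289 + 0 → 289
289 does not divide 6085, so a solution does not exist.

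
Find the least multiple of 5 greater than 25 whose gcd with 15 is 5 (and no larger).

35

gcd(t, 15) = 5 forces 5 | t; write t = 5s. Then gcd(5s, 5·3) = 5·gcd(s, 3), so need gcd(s, 3) = 1.
5s > 25 gives s ≥ 6. The least s ≥ 6 coprime to 3 is 7, so t = 5·7 = 35.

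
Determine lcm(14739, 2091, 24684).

lcm(14739, 2091) = 14739·2091/gcd = 30819249/51 = 604299
lcm(604299, 24684) = 604299·24684/gcd = 14916516516/51 = 292480716

292480716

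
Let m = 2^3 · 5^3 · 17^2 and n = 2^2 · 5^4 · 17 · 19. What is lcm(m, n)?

27455000

max exponent per prime: 2^3 · 5^4 · 17^2 · 19 = 27455000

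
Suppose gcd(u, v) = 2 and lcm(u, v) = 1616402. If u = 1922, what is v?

u·v = gcd·lcm = 2·1616402 = 3232804, so v = 3232804/1922 = 1682.

1682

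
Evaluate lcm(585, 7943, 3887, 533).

lcm(585, 7943) = 585·7943/gcd = 4646655/13 = 357435
lcm(357435, 3887) = 357435·3887/gcd = 1389349845/169 = 8221005
lcm(8221005, 533) = 8221005·533/gcd = 4381795665/13 = 337061205

337061205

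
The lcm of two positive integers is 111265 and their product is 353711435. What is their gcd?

3179

gcd·lcm = product, so gcd = 353711435/111265 = 3179.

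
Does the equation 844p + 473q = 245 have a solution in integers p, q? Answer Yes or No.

Yes

By Bézout, 844p + 473q = 245 has integer solutions iff gcd(844, 473) | 245.
Euclid: 844 = 1·473 + 371; 473 = 1·371 + 102; 371 = 3·102 + 65; 102 = 1·65 + 37; 65 = 1·37 + 28; 37 = 1·28 + 9; 28 = 3·9 + 1; 9 = 9·1 + 0. gcd = 1; 245 mod 1 = 0. Yes.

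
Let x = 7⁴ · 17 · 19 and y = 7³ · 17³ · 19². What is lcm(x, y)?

max exponent per prime: 7⁴ · 17³ · 19² = 4258396793

4258396793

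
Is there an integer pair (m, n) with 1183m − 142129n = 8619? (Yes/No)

By Bézout, 1183m − 142129n = 8619 has integer solutions iff gcd(1183, 142129) | 8619.
Euclid: 142129 = 120·1183 + 169; 1183 = 7·169 + 0. gcd = 169; 8619 mod 169 = 0. Yes.

Yes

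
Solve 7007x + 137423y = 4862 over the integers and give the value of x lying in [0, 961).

491

gcd(7007, 137423) = 143 (Euclid: 137423 = 19·7007 + 4290; 7007 = 1·4290 + 2717; 4290 = 1·2717 + 1573; 2717 = 1·1573 + 1144; 1573 = 1·1144 + 429; 1144 = 2·429 + 286; 429 = 1·286 + 143; 286 = 2·143 + 0), and 143 | 4862.
Extended Euclid: 7007·(-353) + 137423·(18) = 143. Scale by 34: x₀ = -12002.
General solution x = x₀ + 961t; reducing mod 961 gives x = 491 (and y = -25).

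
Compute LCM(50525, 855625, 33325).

50525 = 5² · 43 · 47; 855625 = 5⁴ · 37²; 33325 = 5² · 31 · 43
lcm takes max exponent of each prime: 5⁴ · 31 · 37² · 43 · 47 = 53605761875

53605761875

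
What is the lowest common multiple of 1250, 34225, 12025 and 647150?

287933213750

lcm(1250, 34225) = 1250·34225/gcd = 42781250/25 = 1711250
lcm(1711250, 12025) = 1711250·12025/gcd = 20577781250/925 = 22246250
lcm(22246250, 647150) = 22246250·647150/gcd = 14396660687500/50 = 287933213750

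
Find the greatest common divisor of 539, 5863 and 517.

gcd(539, 5863): 5863 = 10·539 + 473; 539 = 1·473 + 66; 473 = 7·66 + 11; 66 = 6·11 + 0 → 11
gcd(11, 517): 517 = 47·11 + 0 → 11

11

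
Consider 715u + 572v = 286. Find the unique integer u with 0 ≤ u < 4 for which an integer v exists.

Euclid: 715 = 1·572 + 143; 572 = 4·143 + 0 → gcd = 143; 286 = 143·2.
Back-substitution yields 715·(1) + 572·(-1) = 143, so one solution is u = 1·2 = 2, v = -1·2 = -2.
Solutions in u differ by 572/143 = 4; the one in [0, 4) is 2 mod 4 = 2.

2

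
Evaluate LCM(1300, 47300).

614900

gcd first: 47300 = 36·1300 + 500; 1300 = 2·500 + 300; 500 = 1·300 + 200; 300 = 1·200 + 100; 200 = 2·100 + 0 → gcd = 100
lcm = 1300·47300/gcd = 61490000/100 = 614900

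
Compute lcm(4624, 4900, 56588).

11447752400

lcm(4624, 4900) = 4624·4900/gcd = 22657600/4 = 5664400
lcm(5664400, 56588) = 5664400·56588/gcd = 320537067200/28 = 11447752400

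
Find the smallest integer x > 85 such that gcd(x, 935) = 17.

102

935 = 17·55. Any x with gcd(x, 935) = 17 is a multiple of 17, say 17s, with s coprime to 55.
Need s > 85/17, so s ≥ 6. First s ≥ 6 with gcd(s, 55) = 1 is s = 6. Thus x = 17·6 = 102.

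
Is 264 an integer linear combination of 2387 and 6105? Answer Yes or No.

By Bézout, 2387p − 6105q = 264 has integer solutions iff gcd(2387, 6105) | 264.
Euclid: 6105 = 2·2387 + 1331; 2387 = 1·1331 + 1056; 1331 = 1·1056 + 275; 1056 = 3·275 + 231; 275 = 1·231 + 44; 231 = 5·44 + 11; 44 = 4·11 + 0. gcd = 11; 264 mod 11 = 0. Yes.

Yes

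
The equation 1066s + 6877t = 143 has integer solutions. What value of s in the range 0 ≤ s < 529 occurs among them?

84

Euclid: 6877 = 6·1066 + 481; 1066 = 2·481 + 104; 481 = 4·104 + 65; 104 = 1·65 + 39; 65 = 1·39 + 26; 39 = 1·26 + 13; 26 = 2·13 + 0 → gcd = 13; 143 = 13·11.
Back-substitution yields 1066·(200) + 6877·(-31) = 13, so one solution is s = 200·11 = 2200, t = -31·11 = -341.
Solutions in s differ by 6877/13 = 529; the one in [0, 529) is 2200 mod 529 = 84.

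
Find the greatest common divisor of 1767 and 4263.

3

1767 = 3 · 19 · 31
4263 = 3 · 7² · 29
Common: 3 = 3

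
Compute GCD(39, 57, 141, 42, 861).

3

gcd(39, 57): 57 = 1·39 + 18; 39 = 2·18 + 3; 18 = 6·3 + 0 → 3
gcd(3, 141): 141 = 47·3 + 0 → 3
gcd(3, 42): 42 = 14·3 + 0 → 3
gcd(3, 861): 861 = 287·3 + 0 → 3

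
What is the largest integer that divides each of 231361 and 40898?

Euclid: 231361 = 5·40898 + 26871; 40898 = 1·26871 + 14027; 26871 = 1·14027 + 12844; 14027 = 1·12844 + 1183; 12844 = 10·1183 + 1014; 1183 = 1·1014 + 169; 1014 = 6·169 + 0. Last nonzero remainder: 169.

169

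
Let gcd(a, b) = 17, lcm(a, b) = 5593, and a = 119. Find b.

Using ab = gcd(a,b)·lcm(a,b) = 17·5593 = 95081, we get b = 95081/119 = 799.

799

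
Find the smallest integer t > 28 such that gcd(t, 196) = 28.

56

Multiples of 28 above 28: 28·2, 28·3, … . Need the cofactor coprime to 196/28 = 7.
Checking s = 2, 3, … the first with gcd(s, 7) = 1 is s = 2, giving 56.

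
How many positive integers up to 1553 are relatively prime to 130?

130 = 2·5·13. Inclusion–exclusion on these primes:
1553 − ⌊1553/2⌋ − ⌊1553/5⌋ − ⌊1553/13⌋ + ⌊1553/10⌋ + ⌊1553/26⌋ + ⌊1553/65⌋ − ⌊1553/130⌋ = 574

574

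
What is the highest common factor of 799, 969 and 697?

gcd(799, 969): 969 = 1·799 + 170; 799 = 4·170 + 119; 170 = 1·119 + 51; 119 = 2·51 + 17; 51 = 3·17 + 0 → 17
gcd(17, 697): 697 = 41·17 + 0 → 17

17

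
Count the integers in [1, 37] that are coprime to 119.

Prime factors of 119: 7, 17. Count integers ≤ 37 divisible by none of them.
By inclusion–exclusion: 37 − ⌊37/7⌋ − ⌊37/17⌋ + ⌊37/119⌋ = 30.

30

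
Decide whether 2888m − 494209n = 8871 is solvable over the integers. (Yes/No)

gcd(2888, 494209): 494209 = 171·2888 + 361; 2888 = 8·361 + 0 → 361
361 does not divide 8871, so a solution does not exist.

No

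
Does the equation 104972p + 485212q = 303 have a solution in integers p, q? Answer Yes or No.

gcd(104972, 485212): 485212 = 4·104972 + 65324; 104972 = 1·65324 + 39648; 65324 = 1·39648 + 25676; 39648 = 1·25676 + 13972; 25676 = 1·13972 + 11704; 13972 = 1·11704 + 2268; 11704 = 5·2268 + 364; 2268 = 6·364 + 84; 364 = 4·84 + 28; 84 = 3·28 + 0 → 28
28 does not divide 303, so a solution does not exist.

No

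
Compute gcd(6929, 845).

169

Euclid: 6929 = 8·845 + 169; 845 = 5·169 + 0. Last nonzero remainder: 169.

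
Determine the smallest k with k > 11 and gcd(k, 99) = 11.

22

99 = 11·9. Any k with gcd(k, 99) = 11 is a multiple of 11, say 11s, with s coprime to 9.
Need s > 11/11, so s ≥ 2. First s ≥ 2 with gcd(s, 9) = 1 is s = 2. Thus k = 11·2 = 22.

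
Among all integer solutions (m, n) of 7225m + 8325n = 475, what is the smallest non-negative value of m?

Reduce mod 8325: 7225m ≡ 475 (mod 8325). With g = gcd(7225, 8325) = 25 dividing 475, divide through: 289m ≡ 19 (mod 333).
Since gcd(289, 333) = 1, m ≡ 19·(289)⁻¹ ≡ 325 (mod 333). Smallest non-negative: 325.

325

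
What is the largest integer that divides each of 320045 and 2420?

Euclid: 320045 = 132·2420 + 605; 2420 = 4·605 + 0. Last nonzero remainder: 605.

605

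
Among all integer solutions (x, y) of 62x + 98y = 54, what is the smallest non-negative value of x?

23

Euclid: 98 = 1·62 + 36; 62 = 1·36 + 26; 36 = 1·26 + 10; 26 = 2·10 + 6; 10 = 1·6 + 4; 6 = 1·4 + 2; 4 = 2·2 + 0 → gcd = 2; 54 = 2·27.
Back-substitution yields 62·(19) + 98·(-12) = 2, so one solution is x = 19·27 = 513, y = -12·27 = -324.
Solutions in x differ by 98/2 = 49; the one in [0, 49) is 513 mod 49 = 23.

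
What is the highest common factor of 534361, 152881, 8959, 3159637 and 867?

gcd(534361, 152881): 534361 = 3·152881 + 75718; 152881 = 2·75718 + 1445; 75718 = 52·1445 + 578; 1445 = 2·578 + 289; 578 = 2·289 + 0 → 289
gcd(289, 8959): 8959 = 31·289 + 0 → 289
gcd(289, 3159637): 3159637 = 10933·289 + 0 → 289
gcd(289, 867): 867 = 3·289 + 0 → 289

289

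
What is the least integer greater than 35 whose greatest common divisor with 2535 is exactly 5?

40

Multiples of 5 above 35: 5·8, 5·9, … . Need the cofactor coprime to 2535/5 = 507.
Checking s = 8, 9, … the first with gcd(s, 507) = 1 is s = 8, giving 40.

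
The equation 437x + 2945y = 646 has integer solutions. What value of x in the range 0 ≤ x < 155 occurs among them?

143

Reduce mod 2945: 437x ≡ 646 (mod 2945). With g = gcd(437, 2945) = 19 dividing 646, divide through: 23x ≡ 34 (mod 155).
Since gcd(23, 155) = 1, x ≡ 34·(23)⁻¹ ≡ 143 (mod 155). Smallest non-negative: 143.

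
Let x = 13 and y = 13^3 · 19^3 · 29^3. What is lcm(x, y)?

367523279747

max exponent per prime: 13^3 · 19^3 · 29^3 = 367523279747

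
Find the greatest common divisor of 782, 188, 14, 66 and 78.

gcd(782, 188): 782 = 4·188 + 30; 188 = 6·30 + 8; 30 = 3·8 + 6; 8 = 1·6 + 2; 6 = 3·2 + 0 → 2
gcd(2, 14): 14 = 7·2 + 0 → 2
gcd(2, 66): 66 = 33·2 + 0 → 2
gcd(2, 78): 78 = 39·2 + 0 → 2

2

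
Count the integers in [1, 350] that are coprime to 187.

300

187 = 11·17. Inclusion–exclusion on these primes:
350 − ⌊350/11⌋ − ⌊350/17⌋ + ⌊350/187⌋ = 300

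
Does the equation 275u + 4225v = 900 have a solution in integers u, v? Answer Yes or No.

Yes

gcd(275, 4225): 4225 = 15·275 + 100; 275 = 2·100 + 75; 100 = 1·75 + 25; 75 = 3·25 + 0 → 25
25 divides 900, so a solution exists.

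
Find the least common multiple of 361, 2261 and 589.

361 = 19²; 2261 = 7 · 17 · 19; 589 = 19 · 31
lcm takes max exponent of each prime: 7 · 17 · 19² · 31 = 1331729

1331729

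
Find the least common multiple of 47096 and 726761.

4889648008

47096 = 2³ · 7 · 29²; 726761 = 7 · 47³
max exponents: 2³ · 7 · 29² · 47³ = 4889648008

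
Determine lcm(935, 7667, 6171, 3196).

935 = 5 · 11 · 17; 7667 = 11 · 17 · 41; 6171 = 3 · 11² · 17; 3196 = 2² · 17 · 47
lcm takes max exponent of each prime: 2² · 3 · 5 · 11² · 17 · 41 · 47 = 237830340

237830340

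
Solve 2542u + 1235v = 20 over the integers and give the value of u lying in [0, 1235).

755

Euclid: 2542 = 2·1235 + 72; 1235 = 17·72 + 11; 72 = 6·11 + 6; 11 = 1·6 + 5; 6 = 1·5 + 1; 5 = 5·1 + 0 → gcd = 1; 20 = 1·20.
Back-substitution yields 2542·(223) + 1235·(-459) = 1, so one solution is u = 223·20 = 4460, v = -459·20 = -9180.
Solutions in u differ by 1235/1 = 1235; the one in [0, 1235) is 4460 mod 1235 = 755.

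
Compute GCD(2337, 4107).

2337 = 3 · 19 · 41
4107 = 3 · 37²
Common: 3 = 3

3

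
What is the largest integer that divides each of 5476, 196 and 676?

4

gcd(5476, 196): 5476 = 27·196 + 184; 196 = 1·184 + 12; 184 = 15·12 + 4; 12 = 3·4 + 0 → 4
gcd(4, 676): 676 = 169·4 + 0 → 4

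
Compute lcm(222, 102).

3774

gcd first: 222 = 2·102 + 18; 102 = 5·18 + 12; 18 = 1·12 + 6; 12 = 2·6 + 0 → gcd = 6
lcm = 222·102/gcd = 22644/6 = 3774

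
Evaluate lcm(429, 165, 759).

lcm(429, 165) = 429·165/gcd = 70785/33 = 2145
lcm(2145, 759) = 2145·759/gcd = 1628055/33 = 49335

49335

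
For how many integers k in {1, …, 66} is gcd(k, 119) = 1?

Prime factors of 119: 7, 17. Count integers ≤ 66 divisible by none of them.
By inclusion–exclusion: 66 − ⌊66/7⌋ − ⌊66/17⌋ + ⌊66/119⌋ = 54.

54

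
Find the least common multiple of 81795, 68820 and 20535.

81795 = 3 · 5 · 7 · 19 · 41; 68820 = 2² · 3 · 5 · 31 · 37; 20535 = 3 · 5 · 37²
lcm takes max exponent of each prime: 2² · 3 · 5 · 7 · 19 · 31 · 37² · 41 = 13885192020

13885192020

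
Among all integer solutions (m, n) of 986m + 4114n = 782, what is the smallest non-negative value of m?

30

Reduce mod 4114: 986m ≡ 782 (mod 4114). With g = gcd(986, 4114) = 34 dividing 782, divide through: 29m ≡ 23 (mod 121).
Since gcd(29, 121) = 1, m ≡ 23·(29)⁻¹ ≡ 30 (mod 121). Smallest non-negative: 30.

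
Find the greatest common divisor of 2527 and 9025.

361

2527 = 7 · 19²
9025 = 5² · 19²
Common: 19² = 361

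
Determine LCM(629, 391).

629 = 17 · 37; 391 = 17 · 23
max exponents: 17 · 23 · 37 = 14467

14467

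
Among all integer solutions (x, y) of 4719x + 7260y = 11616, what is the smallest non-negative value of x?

4

Reduce mod 7260: 4719x ≡ 11616 (mod 7260). With g = gcd(4719, 7260) = 363 dividing 11616, divide through: 13x ≡ 32 (mod 20).
Since gcd(13, 20) = 1, x ≡ 32·(13)⁻¹ ≡ 4 (mod 20). Smallest non-negative: 4.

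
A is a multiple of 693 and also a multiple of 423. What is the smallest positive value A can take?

32571

693 = 3² · 7 · 11; 423 = 3² · 47
max exponents: 3² · 7 · 11 · 47 = 32571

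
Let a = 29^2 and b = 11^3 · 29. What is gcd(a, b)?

29

min exponent per shared prime: 29 = 29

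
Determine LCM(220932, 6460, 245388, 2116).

11949682747860

220932 = 2² · 3² · 17 · 19²; 6460 = 2² · 5 · 17 · 19; 245388 = 2² · 3 · 11² · 13²; 2116 = 2² · 23²
lcm takes max exponent of each prime: 2² · 3² · 5 · 11² · 13² · 17 · 19² · 23² = 11949682747860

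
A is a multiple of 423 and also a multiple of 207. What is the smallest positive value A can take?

423 = 3² · 47; 207 = 3² · 23
max exponents: 3² · 23 · 47 = 9729

9729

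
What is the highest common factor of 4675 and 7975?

Euclid: 7975 = 1·4675 + 3300; 4675 = 1·3300 + 1375; 3300 = 2·1375 + 550; 1375 = 2·550 + 275; 550 = 2·275 + 0. Last nonzero remainder: 275.

275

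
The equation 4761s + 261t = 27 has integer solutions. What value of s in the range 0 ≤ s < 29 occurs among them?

17

Euclid: 4761 = 18·261 + 63; 261 = 4·63 + 9; 63 = 7·9 + 0 → gcd = 9; 27 = 9·3.
Back-substitution yields 4761·(-4) + 261·(73) = 9, so one solution is s = -4·3 = -12, t = 73·3 = 219.
Solutions in s differ by 261/9 = 29; the one in [0, 29) is -12 mod 29 = 17.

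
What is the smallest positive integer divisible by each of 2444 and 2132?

gcd first: 2444 = 1·2132 + 312; 2132 = 6·312 + 260; 312 = 1·260 + 52; 260 = 5·52 + 0 → gcd = 52
lcm = 2444·2132/gcd = 5210608/52 = 100204

100204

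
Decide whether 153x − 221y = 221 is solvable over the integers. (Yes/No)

Yes

gcd(153, 221): 221 = 1·153 + 68; 153 = 2·68 + 17; 68 = 4·17 + 0 → 17
17 divides 221, so a solution exists.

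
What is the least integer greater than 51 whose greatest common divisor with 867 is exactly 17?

68

Multiples of 17 above 51: 17·4, 17·5, … . Need the cofactor coprime to 867/17 = 51.
Checking s = 4, 5, … the first with gcd(s, 51) = 1 is s = 4, giving 68.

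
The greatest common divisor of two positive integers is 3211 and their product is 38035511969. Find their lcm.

For any two positive integers, gcd × lcm equals their product. Hence lcm = 38035511969 / 3211 = 11845379.

11845379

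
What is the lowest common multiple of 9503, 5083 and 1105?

lcm(9503, 5083) = 9503·5083/gcd = 48303749/221 = 218569
lcm(218569, 1105) = 218569·1105/gcd = 241518745/221 = 1092845

1092845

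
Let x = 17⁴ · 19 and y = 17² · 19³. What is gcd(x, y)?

5491

min exponent per shared prime: 17² · 19 = 5491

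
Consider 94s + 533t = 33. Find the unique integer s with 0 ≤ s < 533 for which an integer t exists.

gcd(94, 533) = 1 (Euclid: 533 = 5·94 + 63; 94 = 1·63 + 31; 63 = 2·31 + 1; 31 = 31·1 + 0), and 1 | 33.
Extended Euclid: 94·(-17) + 533·(3) = 1. Scale by 33: s₀ = -561.
General solution s = s₀ + 533k; reducing mod 533 gives s = 505 (and t = -89).

505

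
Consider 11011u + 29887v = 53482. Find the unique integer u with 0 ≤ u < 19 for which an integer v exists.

gcd(11011, 29887) = 1573 (Euclid: 29887 = 2·11011 + 7865; 11011 = 1·7865 + 3146; 7865 = 2·3146 + 1573; 3146 = 2·1573 + 0), and 1573 | 53482.
Extended Euclid: 11011·(-8) + 29887·(3) = 1573. Scale by 34: u₀ = -272.
General solution u = u₀ + 19t; reducing mod 19 gives u = 13 (and v = -3).

13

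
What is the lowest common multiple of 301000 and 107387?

4617641000

301000 = 2³ · 5³ · 7 · 43; 107387 = 7 · 23² · 29
max exponents: 2³ · 5³ · 7 · 23² · 29 · 43 = 4617641000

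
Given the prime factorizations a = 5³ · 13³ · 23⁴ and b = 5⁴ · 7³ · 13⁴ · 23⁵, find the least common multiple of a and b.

max exponent per prime: 5⁴ · 7³ · 13⁴ · 23⁵ = 39408211625680625

39408211625680625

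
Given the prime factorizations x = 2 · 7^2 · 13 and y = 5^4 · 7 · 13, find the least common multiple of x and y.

796250

max exponent per prime: 2 · 5^4 · 7^2 · 13 = 796250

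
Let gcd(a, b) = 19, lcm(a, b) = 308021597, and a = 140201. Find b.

41743

Using ab = gcd(a,b)·lcm(a,b) = 19·308021597 = 5852410343, we get b = 5852410343/140201 = 41743.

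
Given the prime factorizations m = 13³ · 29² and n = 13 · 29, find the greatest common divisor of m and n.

min exponent per shared prime: 13 · 29 = 377

377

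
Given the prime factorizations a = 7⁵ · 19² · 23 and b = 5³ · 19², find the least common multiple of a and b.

17443565125

max exponent per prime: 5³ · 7⁵ · 19² · 23 = 17443565125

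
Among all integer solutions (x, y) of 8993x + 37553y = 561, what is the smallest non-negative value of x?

1495

Reduce mod 37553: 8993x ≡ 561 (mod 37553). With g = gcd(8993, 37553) = 17 dividing 561, divide through: 529x ≡ 33 (mod 2209).
Since gcd(529, 2209) = 1, x ≡ 33·(529)⁻¹ ≡ 1495 (mod 2209). Smallest non-negative: 1495.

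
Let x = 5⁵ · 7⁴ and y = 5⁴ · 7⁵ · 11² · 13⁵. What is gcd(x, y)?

min exponent per shared prime: 5⁴ · 7⁴ = 1500625

1500625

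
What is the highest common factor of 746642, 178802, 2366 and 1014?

746642 = 2 · 13² · 47²; 178802 = 2 · 13² · 23²; 2366 = 2 · 7 · 13²; 1014 = 2 · 3 · 13²
gcd takes min exponent of each prime: 2 · 13² = 338

338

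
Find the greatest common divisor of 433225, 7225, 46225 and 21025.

433225 = 5² · 13 · 31 · 43; 7225 = 5² · 17²; 46225 = 5² · 43²; 21025 = 5² · 29²
gcd takes min exponent of each prime: 5² = 25

25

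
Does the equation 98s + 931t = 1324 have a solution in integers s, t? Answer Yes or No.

No

By Bézout, 98s + 931t = 1324 has integer solutions iff gcd(98, 931) | 1324.
Euclid: 931 = 9·98 + 49; 98 = 2·49 + 0. gcd = 49; 1324 mod 49 = 1. No.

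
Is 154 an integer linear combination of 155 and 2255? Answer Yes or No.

By Bézout, 155u − 2255v = 154 has integer solutions iff gcd(155, 2255) | 154.
Euclid: 2255 = 14·155 + 85; 155 = 1·85 + 70; 85 = 1·70 + 15; 70 = 4·15 + 10; 15 = 1·10 + 5; 10 = 2·5 + 0. gcd = 5; 154 mod 5 = 4. No.

No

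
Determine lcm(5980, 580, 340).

2948140

5980 = 2² · 5 · 13 · 23; 580 = 2² · 5 · 29; 340 = 2² · 5 · 17
lcm takes max exponent of each prime: 2² · 5 · 13 · 17 · 23 · 29 = 2948140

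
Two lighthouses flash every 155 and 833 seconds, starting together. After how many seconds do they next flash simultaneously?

155 = 5 · 31; 833 = 7² · 17
max exponents: 5 · 7² · 17 · 31 = 129115

129115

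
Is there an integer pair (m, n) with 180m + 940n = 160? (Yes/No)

Yes

gcd(180, 940): 940 = 5·180 + 40; 180 = 4·40 + 20; 40 = 2·20 + 0 → 20
20 divides 160, so a solution exists.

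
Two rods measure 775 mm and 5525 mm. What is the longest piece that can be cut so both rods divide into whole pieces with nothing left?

Euclid: 5525 = 7·775 + 100; 775 = 7·100 + 75; 100 = 1·75 + 25; 75 = 3·25 + 0. Last nonzero remainder: 25.

25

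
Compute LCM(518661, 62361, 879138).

518661 = 3² · 11 · 13² · 31; 62361 = 3² · 13² · 41; 879138 = 2 · 3² · 13² · 17²
lcm takes max exponent of each prime: 2 · 3² · 11 · 13² · 17² · 31 · 41 = 12291228378

12291228378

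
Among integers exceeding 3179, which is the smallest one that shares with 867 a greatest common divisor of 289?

3757

Multiples of 289 above 3179: 289·12, 289·13, … . Need the cofactor coprime to 867/289 = 3.
Checking s = 12, 13, … the first with gcd(s, 3) = 1 is s = 13, giving 3757.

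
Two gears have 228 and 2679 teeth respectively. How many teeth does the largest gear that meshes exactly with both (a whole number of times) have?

57

228 = 2² · 3 · 19
2679 = 3 · 19 · 47
Common: 3 · 19 = 57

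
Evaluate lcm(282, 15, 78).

282 = 2 · 3 · 47; 15 = 3 · 5; 78 = 2 · 3 · 13
lcm takes max exponent of each prime: 2 · 3 · 5 · 13 · 47 = 18330

18330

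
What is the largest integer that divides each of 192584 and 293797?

133

Euclid: 293797 = 1·192584 + 101213; 192584 = 1·101213 + 91371; 101213 = 1·91371 + 9842; 91371 = 9·9842 + 2793; 9842 = 3·2793 + 1463; 2793 = 1·1463 + 1330; 1463 = 1·1330 + 133; 1330 = 10·133 + 0. Last nonzero remainder: 133.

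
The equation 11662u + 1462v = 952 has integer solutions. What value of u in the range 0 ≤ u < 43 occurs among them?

Reduce mod 1462: 11662u ≡ 952 (mod 1462). With g = gcd(11662, 1462) = 34 dividing 952, divide through: 343u ≡ 28 (mod 43).
Since gcd(343, 43) = 1, u ≡ 28·(343)⁻¹ ≡ 15 (mod 43). Smallest non-negative: 15.

15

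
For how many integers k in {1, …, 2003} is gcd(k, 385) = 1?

Prime factors of 385: 5, 7, 11. Count integers ≤ 2003 divisible by none of them.
By inclusion–exclusion: 2003 − ⌊2003/5⌋ − ⌊2003/7⌋ − ⌊2003/11⌋ + ⌊2003/35⌋ + ⌊2003/55⌋ + ⌊2003/77⌋ − ⌊2003/385⌋ = 1249.

1249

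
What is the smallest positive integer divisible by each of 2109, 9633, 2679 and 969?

284780379

2109 = 3 · 19 · 37; 9633 = 3 · 13² · 19; 2679 = 3 · 19 · 47; 969 = 3 · 17 · 19
lcm takes max exponent of each prime: 3 · 13² · 17 · 19 · 37 · 47 = 284780379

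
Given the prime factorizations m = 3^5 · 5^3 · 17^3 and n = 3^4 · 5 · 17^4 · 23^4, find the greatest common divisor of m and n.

min exponent per shared prime: 3^4 · 5 · 17^3 = 1989765

1989765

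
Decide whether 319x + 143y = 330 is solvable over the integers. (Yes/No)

Yes

By Bézout, 319x + 143y = 330 has integer solutions iff gcd(319, 143) | 330.
Euclid: 319 = 2·143 + 33; 143 = 4·33 + 11; 33 = 3·11 + 0. gcd = 11; 330 mod 11 = 0. Yes.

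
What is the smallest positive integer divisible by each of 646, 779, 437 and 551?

646 = 2 · 17 · 19; 779 = 19 · 41; 437 = 19 · 23; 551 = 19 · 29
lcm takes max exponent of each prime: 2 · 17 · 19 · 23 · 29 · 41 = 17666162

17666162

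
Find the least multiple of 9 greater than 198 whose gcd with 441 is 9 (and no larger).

207

441 = 9·49. Any x with gcd(x, 441) = 9 is a multiple of 9, say 9s, with s coprime to 49.
Need s > 198/9, so s ≥ 23. First s ≥ 23 with gcd(s, 49) = 1 is s = 23. Thus x = 9·23 = 207.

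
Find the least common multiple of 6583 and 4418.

gcd first: 6583 = 1·4418 + 2165; 4418 = 2·2165 + 88; 2165 = 24·88 + 53; 88 = 1·53 + 35; 53 = 1·35 + 18; 35 = 1·18 + 17; 18 = 1·17 + 1; 17 = 17·1 + 0 → gcd = 1
lcm = 6583·4418/gcd = 29083694/1 = 29083694

29083694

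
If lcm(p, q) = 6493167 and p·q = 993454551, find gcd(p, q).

153

From gcd × lcm = pq: gcd = 993454551 / 6493167 = 153.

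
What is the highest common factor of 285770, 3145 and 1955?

gcd(285770, 3145): 285770 = 90·3145 + 2720; 3145 = 1·2720 + 425; 2720 = 6·425 + 170; 425 = 2·170 + 85; 170 = 2·85 + 0 → 85
gcd(85, 1955): 1955 = 23·85 + 0 → 85

85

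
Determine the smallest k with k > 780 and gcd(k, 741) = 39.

741 = 39·19. Any k with gcd(k, 741) = 39 is a multiple of 39, say 39s, with s coprime to 19.
Need s > 780/39, so s ≥ 21. First s ≥ 21 with gcd(s, 19) = 1 is s = 21. Thus k = 39·21 = 819.

819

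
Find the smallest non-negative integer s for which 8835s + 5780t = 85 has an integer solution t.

1139

Euclid: 8835 = 1·5780 + 3055; 5780 = 1·3055 + 2725; 3055 = 1·2725 + 330; 2725 = 8·330 + 85; 330 = 3·85 + 75; 85 = 1·75 + 10; 75 = 7·10 + 5; 10 = 2·5 + 0 → gcd = 5; 85 = 5·17.
Back-substitution yields 8835·(543) + 5780·(-830) = 5, so one solution is s = 543·17 = 9231, t = -830·17 = -14110.
Solutions in s differ by 5780/5 = 1156; the one in [0, 1156) is 9231 mod 1156 = 1139.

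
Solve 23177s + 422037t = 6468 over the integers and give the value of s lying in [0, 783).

237

Reduce mod 422037: 23177s ≡ 6468 (mod 422037). With g = gcd(23177, 422037) = 539 dividing 6468, divide through: 43s ≡ 12 (mod 783).
Since gcd(43, 783) = 1, s ≡ 12·(43)⁻¹ ≡ 237 (mod 783). Smallest non-negative: 237.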